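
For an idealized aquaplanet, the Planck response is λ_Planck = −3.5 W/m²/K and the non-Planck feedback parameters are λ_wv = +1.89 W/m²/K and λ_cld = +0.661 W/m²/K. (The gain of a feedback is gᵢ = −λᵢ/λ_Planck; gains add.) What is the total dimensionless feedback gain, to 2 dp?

0.73

Convert to gains: g_wv = 1.89/3.5 = 0.54; g_cld = 0.661/3.5 = 0.1889.
Total gain g = 0.7289.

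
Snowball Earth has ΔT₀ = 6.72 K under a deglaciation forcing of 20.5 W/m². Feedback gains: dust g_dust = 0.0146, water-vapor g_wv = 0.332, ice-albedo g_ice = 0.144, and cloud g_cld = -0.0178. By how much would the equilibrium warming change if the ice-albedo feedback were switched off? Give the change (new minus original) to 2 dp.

Original: g = 0.4728, ΔT = 6.72/(1−0.4728) = 12.7466 K.
Without ice-albedo: g' = 0.3288, ΔT' = 6.72/(1−0.3288) = 10.0119 K.
Change = 10.0119 − 12.7466 = -2.73 K.

-2.73 K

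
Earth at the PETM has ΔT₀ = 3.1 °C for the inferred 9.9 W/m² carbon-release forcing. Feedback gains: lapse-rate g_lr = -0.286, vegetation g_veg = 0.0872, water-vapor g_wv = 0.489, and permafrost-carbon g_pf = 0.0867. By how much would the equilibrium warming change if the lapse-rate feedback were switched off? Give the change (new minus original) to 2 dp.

Original: g = 0.3769, ΔT = 3.1/(1−0.3769) = 4.9751 °C.
Without lapse-rate: g' = 0.6629, ΔT' = 3.1/(1−0.6629) = 9.1961 °C.
Change = 9.1961 − 4.9751 = 4.22 °C.

4.22 °C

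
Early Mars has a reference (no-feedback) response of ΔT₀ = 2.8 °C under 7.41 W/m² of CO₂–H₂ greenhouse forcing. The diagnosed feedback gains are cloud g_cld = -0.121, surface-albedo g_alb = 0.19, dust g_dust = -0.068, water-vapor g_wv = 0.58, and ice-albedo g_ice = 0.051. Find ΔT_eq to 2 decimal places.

Total gain g = -0.121 + 0.19 − 0.068 + 0.58 + 0.051 = 0.632.
Amplification A = 1/(1 − 0.632) = 2.717.
ΔT = 2.8 × 2.717 = 7.61 °C.

7.61 °C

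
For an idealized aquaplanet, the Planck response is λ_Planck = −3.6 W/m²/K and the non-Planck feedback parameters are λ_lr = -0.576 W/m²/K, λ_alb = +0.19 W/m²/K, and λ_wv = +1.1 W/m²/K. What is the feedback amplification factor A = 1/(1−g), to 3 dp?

1.247

Convert to gains: g_lr = -0.576/3.6 = -0.16; g_alb = 0.19/3.6 = 0.05278; g_wv = 1.1/3.6 = 0.3056.
Total gain g = 0.19838.
A = 1/(1 − 0.19838) = 1.247.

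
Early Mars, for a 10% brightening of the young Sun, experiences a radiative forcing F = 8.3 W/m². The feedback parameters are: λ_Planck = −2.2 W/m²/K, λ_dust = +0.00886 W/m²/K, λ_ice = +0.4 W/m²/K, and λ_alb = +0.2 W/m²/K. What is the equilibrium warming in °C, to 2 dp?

Net feedback parameter λ = (−2.2) + (+0.00886) + (+0.4) + (+0.2) = -1.59114 W/m²/K.
ΔT = −F/λ = −8.3/(-1.59114) = 5.22 °C.

5.22 °C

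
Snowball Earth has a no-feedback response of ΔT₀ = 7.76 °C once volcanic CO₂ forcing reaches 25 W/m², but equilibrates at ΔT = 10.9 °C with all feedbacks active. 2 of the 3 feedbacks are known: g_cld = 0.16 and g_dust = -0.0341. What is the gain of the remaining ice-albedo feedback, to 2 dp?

0.16

Amplification A = ΔT/ΔT₀ = 10.9/7.76 = 1.405.
Total gain g = 1 − 1/A = 1 − 1/1.405 = 0.2883.
Known gains sum to 0.16 − 0.0341 = 0.1259.
g_ice = 0.2883 − 0.1259 = 0.16.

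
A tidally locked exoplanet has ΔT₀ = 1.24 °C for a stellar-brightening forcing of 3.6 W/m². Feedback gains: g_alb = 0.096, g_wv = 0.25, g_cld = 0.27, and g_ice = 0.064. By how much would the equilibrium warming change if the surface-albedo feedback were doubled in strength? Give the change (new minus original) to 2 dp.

1.66 °C

Original: g = 0.68, ΔT = 1.24/(1−0.68) = 3.8750 °C.
With doubled surface-albedo: g' = 0.776, ΔT' = 1.24/(1−0.776) = 5.5357 °C.
Change = 5.5357 − 3.8750 = 1.66 °C.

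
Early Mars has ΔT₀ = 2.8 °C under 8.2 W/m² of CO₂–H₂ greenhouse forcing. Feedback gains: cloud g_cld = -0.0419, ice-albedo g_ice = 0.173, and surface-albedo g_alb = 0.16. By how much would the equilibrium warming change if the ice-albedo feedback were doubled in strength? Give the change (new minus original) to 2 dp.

1.28 °C

Original: g = 0.2911, ΔT = 2.8/(1−0.2911) = 3.9498 °C.
With doubled ice-albedo: g' = 0.4641, ΔT' = 2.8/(1−0.4641) = 5.2249 °C.
Change = 5.2249 − 3.9498 = 1.28 °C.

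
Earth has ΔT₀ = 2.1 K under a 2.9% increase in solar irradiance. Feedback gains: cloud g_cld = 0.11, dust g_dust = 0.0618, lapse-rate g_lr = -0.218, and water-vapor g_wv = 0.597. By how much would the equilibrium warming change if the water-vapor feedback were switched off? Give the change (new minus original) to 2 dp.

-2.67 K

Original: g = 0.5508, ΔT = 2.1/(1−0.5508) = 4.6750 K.
Without water-vapor: g' = -0.0462, ΔT' = 2.1/(1+0.0462) = 2.0073 K.
Change = 2.0073 − 4.6750 = -2.67 K.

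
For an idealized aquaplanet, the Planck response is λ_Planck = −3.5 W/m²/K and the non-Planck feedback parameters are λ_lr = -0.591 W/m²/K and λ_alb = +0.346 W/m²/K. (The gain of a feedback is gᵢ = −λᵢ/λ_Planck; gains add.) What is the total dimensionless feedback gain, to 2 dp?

-0.07

Convert to gains: g_lr = -0.591/3.5 = -0.1689; g_alb = 0.346/3.5 = 0.09886.
Total gain g = -0.07004.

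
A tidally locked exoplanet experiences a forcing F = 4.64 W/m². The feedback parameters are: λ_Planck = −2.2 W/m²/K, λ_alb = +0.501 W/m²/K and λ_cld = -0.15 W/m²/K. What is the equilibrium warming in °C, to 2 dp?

Net feedback parameter λ = (−2.2) + (+0.501) + (-0.15) = -1.849 W/m²/K.
ΔT = −F/λ = −4.64/(-1.849) = 2.51 °C.

2.51 °C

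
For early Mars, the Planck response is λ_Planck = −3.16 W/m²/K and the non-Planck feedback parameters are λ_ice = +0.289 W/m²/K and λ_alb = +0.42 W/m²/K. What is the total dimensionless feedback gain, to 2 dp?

Convert to gains: g_ice = 0.289/3.16 = 0.09146; g_alb = 0.42/3.16 = 0.1329.
Total gain g = 0.22436.

0.22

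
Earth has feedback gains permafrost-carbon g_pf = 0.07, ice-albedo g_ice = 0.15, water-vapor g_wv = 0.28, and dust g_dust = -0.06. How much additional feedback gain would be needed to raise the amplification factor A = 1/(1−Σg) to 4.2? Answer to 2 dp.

Current total gain = 0.44.
Target gain for A = 4.2: g* = 1 − 1/4.2 = 0.7619.
Additional gain needed = 0.7619 − 0.44 = 0.32.

0.32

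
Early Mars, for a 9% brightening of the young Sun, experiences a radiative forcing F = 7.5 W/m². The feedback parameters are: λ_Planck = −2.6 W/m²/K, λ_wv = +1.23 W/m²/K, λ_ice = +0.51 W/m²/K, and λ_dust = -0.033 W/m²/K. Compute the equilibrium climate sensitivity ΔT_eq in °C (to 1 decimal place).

Net feedback parameter λ = (−2.6) + (+1.23) + (+0.51) + (-0.033) = -0.893 W/m²/K.
ΔT = −F/λ = −7.5/(-0.893) = 8.4 °C.

8.4 °C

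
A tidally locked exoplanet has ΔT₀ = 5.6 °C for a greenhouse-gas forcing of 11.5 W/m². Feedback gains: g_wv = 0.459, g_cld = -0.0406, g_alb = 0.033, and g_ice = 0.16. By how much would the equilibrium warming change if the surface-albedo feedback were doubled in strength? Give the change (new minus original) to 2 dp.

Original: g = 0.6114, ΔT = 5.6/(1−0.6114) = 14.4107 °C.
With doubled surface-albedo: g' = 0.6444, ΔT' = 5.6/(1−0.6444) = 15.7480 °C.
Change = 15.7480 − 14.4107 = 1.34 °C.

1.34 °C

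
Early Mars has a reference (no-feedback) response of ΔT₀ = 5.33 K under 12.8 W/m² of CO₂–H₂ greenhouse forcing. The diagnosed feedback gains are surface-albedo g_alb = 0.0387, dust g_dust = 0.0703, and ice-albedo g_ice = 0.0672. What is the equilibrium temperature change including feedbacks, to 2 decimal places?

6.47 K

Total gain g = 0.0387 + 0.0703 + 0.0672 = 0.1762.
Amplification A = 1/(1 − 0.1762) = 1.214.
ΔT = 5.33 × 1.214 = 6.47 K.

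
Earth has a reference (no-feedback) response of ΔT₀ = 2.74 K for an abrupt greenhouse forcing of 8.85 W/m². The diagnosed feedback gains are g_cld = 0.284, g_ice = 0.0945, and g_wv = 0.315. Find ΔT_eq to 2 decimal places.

8.94 K

Total gain g = 0.284 + 0.0945 + 0.315 = 0.6935.
Amplification A = 1/(1 − 0.6935) = 3.263.
ΔT = 2.74 × 3.263 = 8.94 K.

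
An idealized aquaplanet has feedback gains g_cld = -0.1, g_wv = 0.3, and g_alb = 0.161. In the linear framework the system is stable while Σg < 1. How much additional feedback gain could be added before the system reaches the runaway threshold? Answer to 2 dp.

0.64

Current total gain = -0.1 + 0.3 + 0.161 = 0.361.
Margin to runaway = 1 − 0.361 = 0.64.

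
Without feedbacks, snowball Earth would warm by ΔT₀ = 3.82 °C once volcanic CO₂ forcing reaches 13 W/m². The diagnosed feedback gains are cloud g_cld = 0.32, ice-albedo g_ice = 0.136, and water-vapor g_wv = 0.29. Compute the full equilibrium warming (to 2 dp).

15.04 °C

Total gain g = 0.32 + 0.136 + 0.29 = 0.746.
Amplification A = 1/(1 − 0.746) = 3.937.
ΔT = 3.82 × 3.937 = 15.04 °C.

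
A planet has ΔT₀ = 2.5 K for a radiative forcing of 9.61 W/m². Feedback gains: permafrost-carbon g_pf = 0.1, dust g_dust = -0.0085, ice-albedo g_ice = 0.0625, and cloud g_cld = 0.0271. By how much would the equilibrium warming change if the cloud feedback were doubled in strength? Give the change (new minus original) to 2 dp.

0.10 K

Original: g = 0.1811, ΔT = 2.5/(1−0.1811) = 3.0529 K.
With doubled cloud: g' = 0.2082, ΔT' = 2.5/(1−0.2082) = 3.1574 K.
Change = 3.1574 − 3.0529 = 0.10 K.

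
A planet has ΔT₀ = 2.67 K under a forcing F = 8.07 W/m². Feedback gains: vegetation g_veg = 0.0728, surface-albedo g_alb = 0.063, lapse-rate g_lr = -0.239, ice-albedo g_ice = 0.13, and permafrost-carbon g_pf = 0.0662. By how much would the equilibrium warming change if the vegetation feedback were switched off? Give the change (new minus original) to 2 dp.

Original: g = 0.093, ΔT = 2.67/(1−0.093) = 2.9438 K.
Without vegetation: g' = 0.0202, ΔT' = 2.67/(1−0.0202) = 2.7250 K.
Change = 2.7250 − 2.9438 = -0.22 K.

-0.22 K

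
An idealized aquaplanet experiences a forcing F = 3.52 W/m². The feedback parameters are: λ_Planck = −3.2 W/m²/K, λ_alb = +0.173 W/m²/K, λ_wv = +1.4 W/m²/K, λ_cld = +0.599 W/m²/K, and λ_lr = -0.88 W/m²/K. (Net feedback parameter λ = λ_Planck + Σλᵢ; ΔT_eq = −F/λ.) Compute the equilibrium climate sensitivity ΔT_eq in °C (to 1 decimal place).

Net feedback parameter λ = (−3.2) + (+0.173) + (+1.4) + (+0.599) + (-0.88) = -1.908 W/m²/K.
ΔT = −F/λ = −3.52/(-1.908) = 1.8 °C.

1.8 °C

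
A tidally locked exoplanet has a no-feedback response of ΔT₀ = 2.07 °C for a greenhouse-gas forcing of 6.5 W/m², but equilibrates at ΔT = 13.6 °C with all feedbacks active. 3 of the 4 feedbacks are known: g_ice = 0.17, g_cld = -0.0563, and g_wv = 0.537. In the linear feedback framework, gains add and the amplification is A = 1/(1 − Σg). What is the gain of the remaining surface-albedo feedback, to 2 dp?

0.20

Amplification A = ΔT/ΔT₀ = 13.6/2.07 = 6.57.
Total gain g = 1 − 1/A = 1 − 1/6.57 = 0.8478.
Known gains sum to 0.17 − 0.0563 + 0.537 = 0.6507.
g_alb = 0.8478 − 0.6507 = 0.20.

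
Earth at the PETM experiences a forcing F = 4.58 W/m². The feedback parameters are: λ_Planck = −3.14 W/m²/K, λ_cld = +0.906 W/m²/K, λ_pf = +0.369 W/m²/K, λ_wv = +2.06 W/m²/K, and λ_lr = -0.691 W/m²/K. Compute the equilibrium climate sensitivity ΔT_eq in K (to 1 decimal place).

Net feedback parameter λ = (−3.14) + (+0.906) + (+0.369) + (+2.06) + (-0.691) = -0.496 W/m²/K.
ΔT = −F/λ = −4.58/(-0.496) = 9.2 K.

9.2 K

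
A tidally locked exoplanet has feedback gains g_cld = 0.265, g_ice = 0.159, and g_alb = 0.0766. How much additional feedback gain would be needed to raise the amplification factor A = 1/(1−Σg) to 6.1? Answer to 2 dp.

0.34

Current total gain = 0.5006.
Target gain for A = 6.1: g* = 1 − 1/6.1 = 0.8361.
Additional gain needed = 0.8361 − 0.5006 = 0.34.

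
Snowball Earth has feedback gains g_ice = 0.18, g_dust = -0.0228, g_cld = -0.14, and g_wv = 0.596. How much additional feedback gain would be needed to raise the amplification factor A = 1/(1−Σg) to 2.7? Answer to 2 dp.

0.02

Current total gain = 0.6132.
Target gain for A = 2.7: g* = 1 − 1/2.7 = 0.6296.
Additional gain needed = 0.6296 − 0.6132 = 0.02.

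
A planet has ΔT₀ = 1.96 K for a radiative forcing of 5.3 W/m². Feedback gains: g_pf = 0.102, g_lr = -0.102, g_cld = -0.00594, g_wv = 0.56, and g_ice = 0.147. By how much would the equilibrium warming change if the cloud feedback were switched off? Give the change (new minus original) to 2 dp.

0.13 K

Original: g = 0.70106, ΔT = 1.96/(1−0.70106) = 6.5565 K.
Without cloud: g' = 0.707, ΔT' = 1.96/(1−0.707) = 6.6894 K.
Change = 6.6894 − 6.5565 = 0.13 K.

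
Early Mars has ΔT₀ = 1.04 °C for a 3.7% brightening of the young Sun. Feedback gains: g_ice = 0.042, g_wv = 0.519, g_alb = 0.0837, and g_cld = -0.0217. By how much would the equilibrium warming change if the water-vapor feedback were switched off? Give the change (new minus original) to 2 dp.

-1.60 °C

Original: g = 0.623, ΔT = 1.04/(1−0.623) = 2.7586 °C.
Without water-vapor: g' = 0.104, ΔT' = 1.04/(1−0.104) = 1.1607 °C.
Change = 1.1607 − 2.7586 = -1.60 °C.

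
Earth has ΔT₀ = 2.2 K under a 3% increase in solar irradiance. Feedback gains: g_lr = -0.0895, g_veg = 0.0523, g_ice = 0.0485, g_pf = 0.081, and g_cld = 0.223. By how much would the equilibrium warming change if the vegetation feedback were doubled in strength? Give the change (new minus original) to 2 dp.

0.27 K

Original: g = 0.3153, ΔT = 2.2/(1−0.3153) = 3.2131 K.
With doubled vegetation: g' = 0.3676, ΔT' = 2.2/(1−0.3676) = 3.4788 K.
Change = 3.4788 − 3.2131 = 0.27 K.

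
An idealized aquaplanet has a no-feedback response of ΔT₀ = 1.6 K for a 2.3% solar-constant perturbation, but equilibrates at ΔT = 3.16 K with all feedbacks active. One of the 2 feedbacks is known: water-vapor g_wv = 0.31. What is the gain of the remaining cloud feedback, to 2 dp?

0.18

Amplification A = ΔT/ΔT₀ = 3.16/1.6 = 1.975.
Total gain g = 1 − 1/A = 1 − 1/1.975 = 0.4937.
The known gain is 0.31.
g_cld = 0.4937 − 0.31 = 0.18.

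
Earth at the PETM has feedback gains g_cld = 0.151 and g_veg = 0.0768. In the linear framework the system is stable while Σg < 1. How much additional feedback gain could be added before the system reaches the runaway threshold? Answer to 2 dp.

Current total gain = 0.151 + 0.0768 = 0.2278.
Margin to runaway = 1 − 0.2278 = 0.77.

0.77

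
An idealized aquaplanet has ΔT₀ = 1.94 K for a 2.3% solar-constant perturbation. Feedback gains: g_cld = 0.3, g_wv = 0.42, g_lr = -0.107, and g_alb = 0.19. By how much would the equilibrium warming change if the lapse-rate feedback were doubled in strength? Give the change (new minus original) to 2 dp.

-3.47 K

Original: g = 0.803, ΔT = 1.94/(1−0.803) = 9.8477 K.
With doubled lapse-rate: g' = 0.696, ΔT' = 1.94/(1−0.696) = 6.3816 K.
Change = 6.3816 − 9.8477 = -3.47 K.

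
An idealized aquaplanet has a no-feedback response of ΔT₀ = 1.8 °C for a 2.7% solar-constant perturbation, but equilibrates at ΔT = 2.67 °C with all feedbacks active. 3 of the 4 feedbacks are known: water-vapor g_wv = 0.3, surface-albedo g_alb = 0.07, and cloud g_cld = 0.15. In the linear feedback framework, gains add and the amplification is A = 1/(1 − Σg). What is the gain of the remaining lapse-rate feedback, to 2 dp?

-0.19

Amplification A = ΔT/ΔT₀ = 2.67/1.8 = 1.483.
Total gain g = 1 − 1/A = 1 − 1/1.483 = 0.3257.
Known gains sum to 0.3 + 0.07 + 0.15 = 0.52.
g_lr = 0.3257 − 0.52 = -0.19.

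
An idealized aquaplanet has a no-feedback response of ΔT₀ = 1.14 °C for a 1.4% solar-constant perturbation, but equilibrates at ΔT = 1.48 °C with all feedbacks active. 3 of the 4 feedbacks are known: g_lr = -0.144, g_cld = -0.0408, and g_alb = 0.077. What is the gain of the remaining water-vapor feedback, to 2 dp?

Amplification A = ΔT/ΔT₀ = 1.48/1.14 = 1.298.
Total gain g = 1 − 1/A = 1 − 1/1.298 = 0.2296.
Known gains sum to -0.144 − 0.0408 + 0.077 = -0.1078.
g_wv = 0.2296 + 0.1078 = 0.34.

0.34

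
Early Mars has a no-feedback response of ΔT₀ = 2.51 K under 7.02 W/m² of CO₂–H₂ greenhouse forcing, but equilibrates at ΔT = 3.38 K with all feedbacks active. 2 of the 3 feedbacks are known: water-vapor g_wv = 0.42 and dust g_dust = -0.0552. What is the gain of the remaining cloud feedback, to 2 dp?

Amplification A = ΔT/ΔT₀ = 3.38/2.51 = 1.347.
Total gain g = 1 − 1/A = 1 − 1/1.347 = 0.2576.
Known gains sum to 0.42 − 0.0552 = 0.3648.
g_cld = 0.2576 − 0.3648 = -0.11.

-0.11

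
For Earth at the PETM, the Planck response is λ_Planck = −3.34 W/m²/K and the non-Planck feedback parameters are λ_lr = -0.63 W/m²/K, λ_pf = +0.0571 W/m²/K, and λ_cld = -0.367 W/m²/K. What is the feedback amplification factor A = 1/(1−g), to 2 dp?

Convert to gains: g_lr = -0.63/3.34 = -0.1886; g_pf = 0.0571/3.34 = 0.0171; g_cld = -0.367/3.34 = -0.1099.
Total gain g = -0.2814.
A = 1/(1 + 0.2814) = 0.78.

0.78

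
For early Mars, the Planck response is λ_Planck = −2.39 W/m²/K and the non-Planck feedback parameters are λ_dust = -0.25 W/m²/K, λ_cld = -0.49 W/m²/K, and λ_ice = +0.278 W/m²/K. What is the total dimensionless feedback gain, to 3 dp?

Convert to gains: g_dust = -0.25/2.39 = -0.1046; g_cld = -0.49/2.39 = -0.205; g_ice = 0.278/2.39 = 0.1163.
Total gain g = -0.1933.

-0.193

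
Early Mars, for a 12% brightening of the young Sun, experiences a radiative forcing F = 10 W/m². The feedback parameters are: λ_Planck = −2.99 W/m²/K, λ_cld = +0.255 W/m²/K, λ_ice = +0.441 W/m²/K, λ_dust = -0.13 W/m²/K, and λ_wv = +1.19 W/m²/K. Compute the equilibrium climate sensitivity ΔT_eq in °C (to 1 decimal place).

Net feedback parameter λ = (−2.99) + (+0.255) + (+0.441) + (-0.13) + (+1.19) = -1.234 W/m²/K.
ΔT = −F/λ = −10/(-1.234) = 8.1 °C.

8.1 °C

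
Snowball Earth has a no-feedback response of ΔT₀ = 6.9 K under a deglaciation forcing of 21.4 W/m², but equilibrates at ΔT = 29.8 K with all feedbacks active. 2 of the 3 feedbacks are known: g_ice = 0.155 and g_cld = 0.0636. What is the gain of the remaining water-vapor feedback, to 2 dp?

0.55

Amplification A = ΔT/ΔT₀ = 29.8/6.9 = 4.319.
Total gain g = 1 − 1/A = 1 − 1/4.319 = 0.7685.
Known gains sum to 0.155 + 0.0636 = 0.2186.
g_wv = 0.7685 − 0.2186 = 0.55.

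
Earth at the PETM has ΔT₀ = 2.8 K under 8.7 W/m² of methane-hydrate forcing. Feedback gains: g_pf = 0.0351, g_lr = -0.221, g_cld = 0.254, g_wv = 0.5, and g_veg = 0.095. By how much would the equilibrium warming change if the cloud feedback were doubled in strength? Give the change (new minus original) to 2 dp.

25.46 K

Original: g = 0.6631, ΔT = 2.8/(1−0.6631) = 8.3111 K.
With doubled cloud: g' = 0.9171, ΔT' = 2.8/(1−0.9171) = 33.7756 K.
Change = 33.7756 − 8.3111 = 25.46 K.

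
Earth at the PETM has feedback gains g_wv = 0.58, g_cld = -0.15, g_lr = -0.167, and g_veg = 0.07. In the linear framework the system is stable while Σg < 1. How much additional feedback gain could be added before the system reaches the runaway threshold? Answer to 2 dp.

0.67

Current total gain = 0.58 − 0.15 − 0.167 + 0.07 = 0.333.
Margin to runaway = 1 − 0.333 = 0.67.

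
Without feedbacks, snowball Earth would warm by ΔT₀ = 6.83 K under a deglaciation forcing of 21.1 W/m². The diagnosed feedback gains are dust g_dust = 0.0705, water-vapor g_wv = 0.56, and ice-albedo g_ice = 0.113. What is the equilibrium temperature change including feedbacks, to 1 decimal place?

26.6 K

Total gain g = 0.0705 + 0.56 + 0.113 = 0.7435.
Amplification A = 1/(1 − 0.7435) = 3.899.
ΔT = 6.83 × 3.899 = 26.6 K.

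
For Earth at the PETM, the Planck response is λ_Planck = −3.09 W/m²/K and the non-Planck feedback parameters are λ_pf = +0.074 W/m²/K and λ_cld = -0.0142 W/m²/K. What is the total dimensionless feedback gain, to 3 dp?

0.019

Convert to gains: g_pf = 0.074/3.09 = 0.02395; g_cld = -0.0142/3.09 = -0.004595.
Total gain g = 0.019355.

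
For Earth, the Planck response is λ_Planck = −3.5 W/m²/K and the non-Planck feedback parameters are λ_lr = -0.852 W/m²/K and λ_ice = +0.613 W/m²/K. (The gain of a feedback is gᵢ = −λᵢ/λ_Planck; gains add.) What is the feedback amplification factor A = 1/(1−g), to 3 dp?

0.936

Convert to gains: g_lr = -0.852/3.5 = -0.2434; g_ice = 0.613/3.5 = 0.1751.
Total gain g = -0.0683.
A = 1/(1 + 0.0683) = 0.936.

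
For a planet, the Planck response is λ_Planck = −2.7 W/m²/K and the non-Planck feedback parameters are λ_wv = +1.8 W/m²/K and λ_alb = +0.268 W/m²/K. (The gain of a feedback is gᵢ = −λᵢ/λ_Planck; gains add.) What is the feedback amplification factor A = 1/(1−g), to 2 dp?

4.27

Convert to gains: g_wv = 1.8/2.7 = 0.6667; g_alb = 0.268/2.7 = 0.09926.
Total gain g = 0.76596.
A = 1/(1 − 0.76596) = 4.27.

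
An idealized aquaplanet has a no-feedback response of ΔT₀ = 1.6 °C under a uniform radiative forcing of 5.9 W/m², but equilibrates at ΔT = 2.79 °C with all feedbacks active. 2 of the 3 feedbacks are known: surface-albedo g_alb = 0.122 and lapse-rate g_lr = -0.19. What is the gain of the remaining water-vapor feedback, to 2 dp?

0.49

Amplification A = ΔT/ΔT₀ = 2.79/1.6 = 1.744.
Total gain g = 1 − 1/A = 1 − 1/1.744 = 0.4266.
Known gains sum to 0.122 − 0.19 = -0.068.
g_wv = 0.4266 + 0.068 = 0.49.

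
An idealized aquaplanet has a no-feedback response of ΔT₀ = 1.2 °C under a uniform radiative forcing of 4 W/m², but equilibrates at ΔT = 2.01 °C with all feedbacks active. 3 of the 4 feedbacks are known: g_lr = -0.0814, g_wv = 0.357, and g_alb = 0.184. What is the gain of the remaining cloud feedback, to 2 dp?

-0.06

Amplification A = ΔT/ΔT₀ = 2.01/1.2 = 1.675.
Total gain g = 1 − 1/A = 1 − 1/1.675 = 0.403.
Known gains sum to -0.0814 + 0.357 + 0.184 = 0.4596.
g_cld = 0.403 − 0.4596 = -0.06.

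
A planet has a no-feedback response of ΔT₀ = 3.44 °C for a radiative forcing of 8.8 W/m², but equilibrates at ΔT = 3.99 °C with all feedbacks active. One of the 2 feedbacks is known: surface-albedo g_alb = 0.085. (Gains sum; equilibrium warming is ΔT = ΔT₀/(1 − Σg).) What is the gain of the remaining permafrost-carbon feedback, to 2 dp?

0.05

Amplification A = ΔT/ΔT₀ = 3.99/3.44 = 1.16.
Total gain g = 1 − 1/A = 1 − 1/1.16 = 0.1379.
The known gain is 0.085.
g_pf = 0.1379 − 0.085 = 0.05.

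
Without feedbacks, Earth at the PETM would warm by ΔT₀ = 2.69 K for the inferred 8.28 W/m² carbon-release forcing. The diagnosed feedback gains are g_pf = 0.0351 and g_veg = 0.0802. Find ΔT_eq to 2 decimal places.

3.04 K

Total gain g = 0.0351 + 0.0802 = 0.1153.
Amplification A = 1/(1 − 0.1153) = 1.13.
ΔT = 2.69 × 1.13 = 3.04 K.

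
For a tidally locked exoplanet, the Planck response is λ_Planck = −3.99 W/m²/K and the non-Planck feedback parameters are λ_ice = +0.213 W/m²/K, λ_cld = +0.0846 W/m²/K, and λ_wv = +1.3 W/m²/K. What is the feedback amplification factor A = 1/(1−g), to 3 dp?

Convert to gains: g_ice = 0.213/3.99 = 0.05338; g_cld = 0.0846/3.99 = 0.0212; g_wv = 1.3/3.99 = 0.3258.
Total gain g = 0.40038.
A = 1/(1 − 0.40038) = 1.668.

1.668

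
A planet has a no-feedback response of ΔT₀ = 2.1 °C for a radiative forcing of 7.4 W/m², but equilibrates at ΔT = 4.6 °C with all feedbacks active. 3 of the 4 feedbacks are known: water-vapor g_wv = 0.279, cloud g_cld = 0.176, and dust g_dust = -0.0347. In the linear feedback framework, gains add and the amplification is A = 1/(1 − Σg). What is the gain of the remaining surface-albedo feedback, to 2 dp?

0.12

Amplification A = ΔT/ΔT₀ = 4.6/2.1 = 2.19.
Total gain g = 1 − 1/A = 1 − 1/2.19 = 0.5434.
Known gains sum to 0.279 + 0.176 − 0.0347 = 0.4203.
g_alb = 0.5434 − 0.4203 = 0.12.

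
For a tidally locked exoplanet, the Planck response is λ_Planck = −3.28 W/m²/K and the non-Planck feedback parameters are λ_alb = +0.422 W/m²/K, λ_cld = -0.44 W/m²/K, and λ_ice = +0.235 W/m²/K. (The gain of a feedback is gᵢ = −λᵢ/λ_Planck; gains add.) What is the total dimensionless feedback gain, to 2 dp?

Convert to gains: g_alb = 0.422/3.28 = 0.1287; g_cld = -0.44/3.28 = -0.1341; g_ice = 0.235/3.28 = 0.07165.
Total gain g = 0.06625.

0.07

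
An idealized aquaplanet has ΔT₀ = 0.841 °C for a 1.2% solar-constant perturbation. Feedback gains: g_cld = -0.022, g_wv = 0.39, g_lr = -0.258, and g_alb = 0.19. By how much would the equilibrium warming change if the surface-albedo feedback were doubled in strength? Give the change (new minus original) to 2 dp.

Original: g = 0.3, ΔT = 0.841/(1−0.3) = 1.2014 °C.
With doubled surface-albedo: g' = 0.49, ΔT' = 0.841/(1−0.49) = 1.6490 °C.
Change = 1.6490 − 1.2014 = 0.45 °C.

0.45 °C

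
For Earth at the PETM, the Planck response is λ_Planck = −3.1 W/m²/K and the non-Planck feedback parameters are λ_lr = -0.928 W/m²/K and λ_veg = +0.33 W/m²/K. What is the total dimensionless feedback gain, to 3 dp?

-0.193

Convert to gains: g_lr = -0.928/3.1 = -0.2994; g_veg = 0.33/3.1 = 0.1065.
Total gain g = -0.1929.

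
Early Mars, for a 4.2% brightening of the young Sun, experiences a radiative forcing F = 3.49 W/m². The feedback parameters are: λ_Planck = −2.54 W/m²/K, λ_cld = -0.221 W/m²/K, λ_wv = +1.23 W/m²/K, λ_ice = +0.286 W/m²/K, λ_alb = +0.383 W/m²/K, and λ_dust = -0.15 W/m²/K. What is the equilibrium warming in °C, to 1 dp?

3.4 °C

Net feedback parameter λ = (−2.54) + (-0.221) + (+1.23) + (+0.286) + (+0.383) + (-0.15) = -1.012 W/m²/K.
ΔT = −F/λ = −3.49/(-1.012) = 3.4 °C.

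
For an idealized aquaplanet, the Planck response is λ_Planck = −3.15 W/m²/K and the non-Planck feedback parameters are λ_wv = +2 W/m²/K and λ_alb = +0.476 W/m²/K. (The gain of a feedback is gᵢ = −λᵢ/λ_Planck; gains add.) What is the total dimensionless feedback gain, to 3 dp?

0.786

Convert to gains: g_wv = 2/3.15 = 0.6349; g_alb = 0.476/3.15 = 0.1511.
Total gain g = 0.786.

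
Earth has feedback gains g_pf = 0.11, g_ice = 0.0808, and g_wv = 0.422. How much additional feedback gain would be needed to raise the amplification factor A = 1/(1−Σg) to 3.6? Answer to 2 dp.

Current total gain = 0.6128.
Target gain for A = 3.6: g* = 1 − 1/3.6 = 0.7222.
Additional gain needed = 0.7222 − 0.6128 = 0.11.

0.11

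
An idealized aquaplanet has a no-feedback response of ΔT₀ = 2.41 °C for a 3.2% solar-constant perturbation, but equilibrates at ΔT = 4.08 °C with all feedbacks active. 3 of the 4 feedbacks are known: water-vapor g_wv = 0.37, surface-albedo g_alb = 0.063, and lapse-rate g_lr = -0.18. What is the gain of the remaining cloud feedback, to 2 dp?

0.16

Amplification A = ΔT/ΔT₀ = 4.08/2.41 = 1.693.
Total gain g = 1 − 1/A = 1 − 1/1.693 = 0.4093.
Known gains sum to 0.37 + 0.063 − 0.18 = 0.253.
g_cld = 0.4093 − 0.253 = 0.16.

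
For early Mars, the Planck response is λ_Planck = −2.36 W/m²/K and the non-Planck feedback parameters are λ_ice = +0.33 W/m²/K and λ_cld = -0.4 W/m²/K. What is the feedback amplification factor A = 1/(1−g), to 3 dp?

0.971

Convert to gains: g_ice = 0.33/2.36 = 0.1398; g_cld = -0.4/2.36 = -0.1695.
Total gain g = -0.0297.
A = 1/(1 + 0.0297) = 0.971.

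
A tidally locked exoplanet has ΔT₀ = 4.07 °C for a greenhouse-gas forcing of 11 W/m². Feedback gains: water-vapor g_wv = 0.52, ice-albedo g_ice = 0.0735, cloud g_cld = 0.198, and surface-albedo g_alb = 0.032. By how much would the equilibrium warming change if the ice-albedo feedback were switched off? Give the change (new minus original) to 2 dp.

-6.78 °C

Original: g = 0.8235, ΔT = 4.07/(1−0.8235) = 23.0595 °C.
Without ice-albedo: g' = 0.75, ΔT' = 4.07/(1−0.75) = 16.2800 °C.
Change = 16.2800 − 23.0595 = -6.78 °C.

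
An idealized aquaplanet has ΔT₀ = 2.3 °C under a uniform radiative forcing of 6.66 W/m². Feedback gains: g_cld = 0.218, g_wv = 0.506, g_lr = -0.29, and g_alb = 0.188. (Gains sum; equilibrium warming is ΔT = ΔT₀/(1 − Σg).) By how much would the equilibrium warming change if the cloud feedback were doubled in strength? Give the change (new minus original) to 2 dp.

8.29 °C

Original: g = 0.622, ΔT = 2.3/(1−0.622) = 6.0847 °C.
With doubled cloud: g' = 0.84, ΔT' = 2.3/(1−0.84) = 14.3750 °C.
Change = 14.3750 − 6.0847 = 8.29 °C.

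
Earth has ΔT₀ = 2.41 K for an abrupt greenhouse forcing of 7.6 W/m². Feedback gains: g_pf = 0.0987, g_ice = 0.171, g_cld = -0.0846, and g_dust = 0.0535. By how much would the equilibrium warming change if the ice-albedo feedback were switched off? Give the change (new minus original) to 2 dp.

Original: g = 0.2386, ΔT = 2.41/(1−0.2386) = 3.1652 K.
Without ice-albedo: g' = 0.0676, ΔT' = 2.41/(1−0.0676) = 2.5847 K.
Change = 2.5847 − 3.1652 = -0.58 K.

-0.58 K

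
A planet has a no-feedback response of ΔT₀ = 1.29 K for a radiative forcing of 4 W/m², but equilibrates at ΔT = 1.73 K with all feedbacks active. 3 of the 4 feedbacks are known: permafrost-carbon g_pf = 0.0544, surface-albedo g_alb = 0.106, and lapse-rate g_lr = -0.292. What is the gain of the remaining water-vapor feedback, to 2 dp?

0.39

Amplification A = ΔT/ΔT₀ = 1.73/1.29 = 1.341.
Total gain g = 1 − 1/A = 1 − 1/1.341 = 0.2543.
Known gains sum to 0.0544 + 0.106 − 0.292 = -0.1316.
g_wv = 0.2543 + 0.1316 = 0.39.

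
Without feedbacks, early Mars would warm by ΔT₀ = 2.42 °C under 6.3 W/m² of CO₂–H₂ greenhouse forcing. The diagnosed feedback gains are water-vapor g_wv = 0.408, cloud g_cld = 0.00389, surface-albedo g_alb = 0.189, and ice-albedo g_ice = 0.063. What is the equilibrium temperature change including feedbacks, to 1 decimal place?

Total gain g = 0.408 + 0.00389 + 0.189 + 0.063 = 0.66389.
Amplification A = 1/(1 − 0.66389) = 2.975.
ΔT = 2.42 × 2.975 = 7.2 °C.

7.2 °C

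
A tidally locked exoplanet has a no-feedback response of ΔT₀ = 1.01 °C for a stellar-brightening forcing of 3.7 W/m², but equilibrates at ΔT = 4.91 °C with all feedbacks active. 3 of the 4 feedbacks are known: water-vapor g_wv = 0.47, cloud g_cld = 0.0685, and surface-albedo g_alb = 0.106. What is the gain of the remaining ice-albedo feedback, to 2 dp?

0.15

Amplification A = ΔT/ΔT₀ = 4.91/1.01 = 4.861.
Total gain g = 1 − 1/A = 1 − 1/4.861 = 0.7943.
Known gains sum to 0.47 + 0.0685 + 0.106 = 0.6445.
g_ice = 0.7943 − 0.6445 = 0.15.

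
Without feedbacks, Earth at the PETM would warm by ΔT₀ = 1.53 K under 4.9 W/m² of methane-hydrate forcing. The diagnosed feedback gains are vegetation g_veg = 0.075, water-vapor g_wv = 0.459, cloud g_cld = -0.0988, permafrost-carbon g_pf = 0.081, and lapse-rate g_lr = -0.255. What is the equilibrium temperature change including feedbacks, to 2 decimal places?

2.07 K

Total gain g = 0.075 + 0.459 − 0.0988 + 0.081 − 0.255 = 0.2612.
Amplification A = 1/(1 − 0.2612) = 1.354.
ΔT = 1.53 × 1.354 = 2.07 K.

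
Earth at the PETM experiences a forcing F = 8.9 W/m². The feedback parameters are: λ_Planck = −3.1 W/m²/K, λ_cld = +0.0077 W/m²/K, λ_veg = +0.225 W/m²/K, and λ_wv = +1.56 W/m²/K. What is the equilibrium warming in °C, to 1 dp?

6.8 °C

Net feedback parameter λ = (−3.1) + (+0.0077) + (+0.225) + (+1.56) = -1.3073 W/m²/K.
ΔT = −F/λ = −8.9/(-1.3073) = 6.8 °C.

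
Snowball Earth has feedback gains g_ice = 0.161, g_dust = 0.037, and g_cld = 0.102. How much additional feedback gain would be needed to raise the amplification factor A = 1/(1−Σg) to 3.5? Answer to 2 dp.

0.41

Current total gain = 0.3.
Target gain for A = 3.5: g* = 1 − 1/3.5 = 0.7143.
Additional gain needed = 0.7143 − 0.3 = 0.41.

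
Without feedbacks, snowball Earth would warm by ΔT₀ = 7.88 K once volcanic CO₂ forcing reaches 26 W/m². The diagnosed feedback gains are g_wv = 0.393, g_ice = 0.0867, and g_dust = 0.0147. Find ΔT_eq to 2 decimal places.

Total gain g = 0.393 + 0.0867 + 0.0147 = 0.4944.
Amplification A = 1/(1 − 0.4944) = 1.978.
ΔT = 7.88 × 1.978 = 15.59 K.

15.59 K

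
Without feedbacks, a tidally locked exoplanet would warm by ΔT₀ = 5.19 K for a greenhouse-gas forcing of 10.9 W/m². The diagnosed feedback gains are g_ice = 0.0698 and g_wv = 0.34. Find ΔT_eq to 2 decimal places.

Total gain g = 0.0698 + 0.34 = 0.4098.
Amplification A = 1/(1 − 0.4098) = 1.694.
ΔT = 5.19 × 1.694 = 8.79 K.

8.79 K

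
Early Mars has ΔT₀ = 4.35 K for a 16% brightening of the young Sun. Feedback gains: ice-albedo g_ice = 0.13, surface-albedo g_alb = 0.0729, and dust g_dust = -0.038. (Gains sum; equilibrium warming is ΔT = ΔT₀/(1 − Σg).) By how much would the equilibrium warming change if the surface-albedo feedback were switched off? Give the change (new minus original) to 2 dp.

Original: g = 0.1649, ΔT = 4.35/(1−0.1649) = 5.2090 K.
Without surface-albedo: g' = 0.092, ΔT' = 4.35/(1−0.092) = 4.7907 K.
Change = 4.7907 − 5.2090 = -0.42 K.

-0.42 K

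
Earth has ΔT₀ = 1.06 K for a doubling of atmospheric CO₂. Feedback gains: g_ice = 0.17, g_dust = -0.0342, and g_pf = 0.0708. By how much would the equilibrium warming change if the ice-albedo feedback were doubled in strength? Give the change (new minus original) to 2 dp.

Original: g = 0.2066, ΔT = 1.06/(1−0.2066) = 1.3360 K.
With doubled ice-albedo: g' = 0.3766, ΔT' = 1.06/(1−0.3766) = 1.7004 K.
Change = 1.7004 − 1.3360 = 0.36 K.

0.36 K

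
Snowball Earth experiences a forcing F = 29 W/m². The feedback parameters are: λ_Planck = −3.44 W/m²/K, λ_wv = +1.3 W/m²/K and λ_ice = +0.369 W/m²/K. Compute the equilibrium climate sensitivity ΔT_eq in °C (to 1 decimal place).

Net feedback parameter λ = (−3.44) + (+1.3) + (+0.369) = -1.771 W/m²/K.
ΔT = −F/λ = −29/(-1.771) = 16.4 °C.

16.4 °C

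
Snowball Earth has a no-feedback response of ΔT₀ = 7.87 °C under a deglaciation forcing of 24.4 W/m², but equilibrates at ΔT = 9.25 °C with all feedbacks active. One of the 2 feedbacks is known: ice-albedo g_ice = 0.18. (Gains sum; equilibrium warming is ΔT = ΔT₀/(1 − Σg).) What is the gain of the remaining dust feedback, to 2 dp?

Amplification A = ΔT/ΔT₀ = 9.25/7.87 = 1.175.
Total gain g = 1 − 1/A = 1 − 1/1.175 = 0.1489.
The known gain is 0.18.
g_dust = 0.1489 − 0.18 = -0.03.

-0.03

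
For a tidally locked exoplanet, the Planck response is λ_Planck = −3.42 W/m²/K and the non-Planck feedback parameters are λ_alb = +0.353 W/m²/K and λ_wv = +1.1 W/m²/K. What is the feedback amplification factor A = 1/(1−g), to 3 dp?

1.739

Convert to gains: g_alb = 0.353/3.42 = 0.1032; g_wv = 1.1/3.42 = 0.3216.
Total gain g = 0.4248.
A = 1/(1 − 0.4248) = 1.739.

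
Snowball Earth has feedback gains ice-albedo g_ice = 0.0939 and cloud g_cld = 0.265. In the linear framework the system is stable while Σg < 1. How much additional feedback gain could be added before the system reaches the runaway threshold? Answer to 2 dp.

Current total gain = 0.0939 + 0.265 = 0.3589.
Margin to runaway = 1 − 0.3589 = 0.64.

0.64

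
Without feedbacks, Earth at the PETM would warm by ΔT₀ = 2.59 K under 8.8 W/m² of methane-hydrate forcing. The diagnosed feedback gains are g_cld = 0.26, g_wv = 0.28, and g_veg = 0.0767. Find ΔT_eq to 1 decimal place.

Total gain g = 0.26 + 0.28 + 0.0767 = 0.6167.
Amplification A = 1/(1 − 0.6167) = 2.609.
ΔT = 2.59 × 2.609 = 6.8 K.

6.8 K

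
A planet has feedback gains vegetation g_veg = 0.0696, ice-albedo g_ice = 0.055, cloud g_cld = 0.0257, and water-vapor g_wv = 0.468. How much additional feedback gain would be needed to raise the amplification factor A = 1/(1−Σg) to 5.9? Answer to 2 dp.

0.21

Current total gain = 0.6183.
Target gain for A = 5.9: g* = 1 − 1/5.9 = 0.8305.
Additional gain needed = 0.8305 − 0.6183 = 0.21.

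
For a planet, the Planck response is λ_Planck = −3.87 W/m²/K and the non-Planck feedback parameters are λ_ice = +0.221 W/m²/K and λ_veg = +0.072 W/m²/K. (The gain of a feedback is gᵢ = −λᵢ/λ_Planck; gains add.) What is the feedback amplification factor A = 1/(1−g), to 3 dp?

1.082

Convert to gains: g_ice = 0.221/3.87 = 0.05711; g_veg = 0.072/3.87 = 0.0186.
Total gain g = 0.07571.
A = 1/(1 − 0.07571) = 1.082.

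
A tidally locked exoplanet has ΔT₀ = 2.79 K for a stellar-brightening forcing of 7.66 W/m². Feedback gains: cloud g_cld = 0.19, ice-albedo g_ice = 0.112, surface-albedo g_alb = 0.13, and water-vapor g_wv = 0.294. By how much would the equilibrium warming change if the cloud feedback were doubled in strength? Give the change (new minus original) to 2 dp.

Original: g = 0.726, ΔT = 2.79/(1−0.726) = 10.1825 K.
With doubled cloud: g' = 0.916, ΔT' = 2.79/(1−0.916) = 33.2143 K.
Change = 33.2143 − 10.1825 = 23.03 K.

23.03 K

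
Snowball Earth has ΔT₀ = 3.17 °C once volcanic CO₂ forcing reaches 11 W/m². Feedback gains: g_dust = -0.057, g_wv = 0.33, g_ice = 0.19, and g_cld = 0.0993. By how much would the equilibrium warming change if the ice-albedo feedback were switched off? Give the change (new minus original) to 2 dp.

-2.19 °C

Original: g = 0.5623, ΔT = 3.17/(1−0.5623) = 7.2424 °C.
Without ice-albedo: g' = 0.3723, ΔT' = 3.17/(1−0.3723) = 5.0502 °C.
Change = 5.0502 − 7.2424 = -2.19 °C.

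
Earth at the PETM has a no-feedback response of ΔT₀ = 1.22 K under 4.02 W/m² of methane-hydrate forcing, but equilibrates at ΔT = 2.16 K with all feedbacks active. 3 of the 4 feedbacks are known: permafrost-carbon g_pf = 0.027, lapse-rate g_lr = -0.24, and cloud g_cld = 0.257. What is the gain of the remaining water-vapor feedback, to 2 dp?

0.39

Amplification A = ΔT/ΔT₀ = 2.16/1.22 = 1.77.
Total gain g = 1 − 1/A = 1 − 1/1.77 = 0.435.
Known gains sum to 0.027 − 0.24 + 0.257 = 0.044.
g_wv = 0.435 − 0.044 = 0.39.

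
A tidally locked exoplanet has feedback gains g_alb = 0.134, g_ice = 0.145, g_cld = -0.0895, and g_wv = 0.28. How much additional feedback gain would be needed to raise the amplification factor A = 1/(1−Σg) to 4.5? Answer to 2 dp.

Current total gain = 0.4695.
Target gain for A = 4.5: g* = 1 − 1/4.5 = 0.7778.
Additional gain needed = 0.7778 − 0.4695 = 0.31.

0.31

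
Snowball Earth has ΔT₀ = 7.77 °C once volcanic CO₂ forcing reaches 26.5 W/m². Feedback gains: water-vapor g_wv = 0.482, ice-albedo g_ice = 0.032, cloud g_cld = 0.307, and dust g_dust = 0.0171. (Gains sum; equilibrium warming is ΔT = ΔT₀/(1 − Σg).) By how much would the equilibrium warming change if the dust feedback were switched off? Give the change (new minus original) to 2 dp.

-4.58 °C

Original: g = 0.8381, ΔT = 7.77/(1−0.8381) = 47.9926 °C.
Without dust: g' = 0.821, ΔT' = 7.77/(1−0.821) = 43.4078 °C.
Change = 43.4078 − 47.9926 = -4.58 °C.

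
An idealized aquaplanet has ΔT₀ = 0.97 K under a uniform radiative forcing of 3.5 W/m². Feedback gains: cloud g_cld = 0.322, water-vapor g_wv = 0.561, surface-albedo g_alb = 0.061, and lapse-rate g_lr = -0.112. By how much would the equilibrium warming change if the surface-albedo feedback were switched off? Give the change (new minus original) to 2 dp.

-1.54 K

Original: g = 0.832, ΔT = 0.97/(1−0.832) = 5.7738 K.
Without surface-albedo: g' = 0.771, ΔT' = 0.97/(1−0.771) = 4.2358 K.
Change = 4.2358 − 5.7738 = -1.54 K.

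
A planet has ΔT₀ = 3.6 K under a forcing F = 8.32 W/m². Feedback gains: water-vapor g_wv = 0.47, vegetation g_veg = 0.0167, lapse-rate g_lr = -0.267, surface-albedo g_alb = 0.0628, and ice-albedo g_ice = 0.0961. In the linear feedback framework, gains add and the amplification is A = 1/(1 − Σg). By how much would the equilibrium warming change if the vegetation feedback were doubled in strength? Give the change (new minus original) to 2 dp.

Original: g = 0.3786, ΔT = 3.6/(1−0.3786) = 5.7934 K.
With doubled vegetation: g' = 0.3953, ΔT' = 3.6/(1−0.3953) = 5.9534 K.
Change = 5.9534 − 5.7934 = 0.16 K.

0.16 K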